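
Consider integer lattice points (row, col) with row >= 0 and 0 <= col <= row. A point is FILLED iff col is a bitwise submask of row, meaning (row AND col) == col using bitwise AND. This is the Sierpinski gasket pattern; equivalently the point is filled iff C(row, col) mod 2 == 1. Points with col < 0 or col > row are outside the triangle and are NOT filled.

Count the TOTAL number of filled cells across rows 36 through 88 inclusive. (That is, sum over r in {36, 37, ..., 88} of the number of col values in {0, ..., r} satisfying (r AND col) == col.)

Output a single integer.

Answer: 746

Derivation:
r36=100100 pc2: +4 =4
r37=100101 pc3: +8 =12
r38=100110 pc3: +8 =20
r39=100111 pc4: +16 =36
r40=101000 pc2: +4 =40
r41=101001 pc3: +8 =48
r42=101010 pc3: +8 =56
r43=101011 pc4: +16 =72
r44=101100 pc3: +8 =80
r45=101101 pc4: +16 =96
r46=101110 pc4: +16 =112
r47=101111 pc5: +32 =144
r48=110000 pc2: +4 =148
r49=110001 pc3: +8 =156
r50=110010 pc3: +8 =164
r51=110011 pc4: +16 =180
r52=110100 pc3: +8 =188
r53=110101 pc4: +16 =204
r54=110110 pc4: +16 =220
r55=110111 pc5: +32 =252
r56=111000 pc3: +8 =260
r57=111001 pc4: +16 =276
r58=111010 pc4: +16 =292
r59=111011 pc5: +32 =324
r60=111100 pc4: +16 =340
r61=111101 pc5: +32 =372
r62=111110 pc5: +32 =404
r63=111111 pc6: +64 =468
r64=1000000 pc1: +2 =470
r65=1000001 pc2: +4 =474
r66=1000010 pc2: +4 =478
r67=1000011 pc3: +8 =486
r68=1000100 pc2: +4 =490
r69=1000101 pc3: +8 =498
r70=1000110 pc3: +8 =506
r71=1000111 pc4: +16 =522
r72=1001000 pc2: +4 =526
r73=1001001 pc3: +8 =534
r74=1001010 pc3: +8 =542
r75=1001011 pc4: +16 =558
r76=1001100 pc3: +8 =566
r77=1001101 pc4: +16 =582
r78=1001110 pc4: +16 =598
r79=1001111 pc5: +32 =630
r80=1010000 pc2: +4 =634
r81=1010001 pc3: +8 =642
r82=1010010 pc3: +8 =650
r83=1010011 pc4: +16 =666
r84=1010100 pc3: +8 =674
r85=1010101 pc4: +16 =690
r86=1010110 pc4: +16 =706
r87=1010111 pc5: +32 =738
r88=1011000 pc3: +8 =746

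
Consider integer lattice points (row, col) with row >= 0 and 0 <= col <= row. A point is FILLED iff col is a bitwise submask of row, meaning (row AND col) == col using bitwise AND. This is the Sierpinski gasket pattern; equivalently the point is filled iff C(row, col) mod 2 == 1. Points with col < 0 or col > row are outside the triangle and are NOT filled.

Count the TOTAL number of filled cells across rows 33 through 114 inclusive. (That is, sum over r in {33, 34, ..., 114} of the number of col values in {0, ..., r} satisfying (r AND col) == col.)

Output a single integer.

Answer: 1334

Derivation:
r33=100001 pc2: +4 =4
r34=100010 pc2: +4 =8
r35=100011 pc3: +8 =16
r36=100100 pc2: +4 =20
r37=100101 pc3: +8 =28
r38=100110 pc3: +8 =36
r39=100111 pc4: +16 =52
r40=101000 pc2: +4 =56
r41=101001 pc3: +8 =64
r42=101010 pc3: +8 =72
r43=101011 pc4: +16 =88
r44=101100 pc3: +8 =96
r45=101101 pc4: +16 =112
r46=101110 pc4: +16 =128
r47=101111 pc5: +32 =160
r48=110000 pc2: +4 =164
r49=110001 pc3: +8 =172
r50=110010 pc3: +8 =180
r51=110011 pc4: +16 =196
r52=110100 pc3: +8 =204
r53=110101 pc4: +16 =220
r54=110110 pc4: +16 =236
r55=110111 pc5: +32 =268
r56=111000 pc3: +8 =276
r57=111001 pc4: +16 =292
r58=111010 pc4: +16 =308
r59=111011 pc5: +32 =340
r60=111100 pc4: +16 =356
r61=111101 pc5: +32 =388
r62=111110 pc5: +32 =420
r63=111111 pc6: +64 =484
r64=1000000 pc1: +2 =486
r65=1000001 pc2: +4 =490
r66=1000010 pc2: +4 =494
r67=1000011 pc3: +8 =502
r68=1000100 pc2: +4 =506
r69=1000101 pc3: +8 =514
r70=1000110 pc3: +8 =522
r71=1000111 pc4: +16 =538
r72=1001000 pc2: +4 =542
r73=1001001 pc3: +8 =550
r74=1001010 pc3: +8 =558
r75=1001011 pc4: +16 =574
r76=1001100 pc3: +8 =582
r77=1001101 pc4: +16 =598
r78=1001110 pc4: +16 =614
r79=1001111 pc5: +32 =646
r80=1010000 pc2: +4 =650
r81=1010001 pc3: +8 =658
r82=1010010 pc3: +8 =666
r83=1010011 pc4: +16 =682
r84=1010100 pc3: +8 =690
r85=1010101 pc4: +16 =706
r86=1010110 pc4: +16 =722
r87=1010111 pc5: +32 =754
r88=1011000 pc3: +8 =762
r89=1011001 pc4: +16 =778
r90=1011010 pc4: +16 =794
r91=1011011 pc5: +32 =826
r92=1011100 pc4: +16 =842
r93=1011101 pc5: +32 =874
r94=1011110 pc5: +32 =906
r95=1011111 pc6: +64 =970
r96=1100000 pc2: +4 =974
r97=1100001 pc3: +8 =982
r98=1100010 pc3: +8 =990
r99=1100011 pc4: +16 =1006
r100=1100100 pc3: +8 =1014
r101=1100101 pc4: +16 =1030
r102=1100110 pc4: +16 =1046
r103=1100111 pc5: +32 =1078
r104=1101000 pc3: +8 =1086
r105=1101001 pc4: +16 =1102
r106=1101010 pc4: +16 =1118
r107=1101011 pc5: +32 =1150
r108=1101100 pc4: +16 =1166
r109=1101101 pc5: +32 =1198
r110=1101110 pc5: +32 =1230
r111=1101111 pc6: +64 =1294
r112=1110000 pc3: +8 =1302
r113=1110001 pc4: +16 =1318
r114=1110010 pc4: +16 =1334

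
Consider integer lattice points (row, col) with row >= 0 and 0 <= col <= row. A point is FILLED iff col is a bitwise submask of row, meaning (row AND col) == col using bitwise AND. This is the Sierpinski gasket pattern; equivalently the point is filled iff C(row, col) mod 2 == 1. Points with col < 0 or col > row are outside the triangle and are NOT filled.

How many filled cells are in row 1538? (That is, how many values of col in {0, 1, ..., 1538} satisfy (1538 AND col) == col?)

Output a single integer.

Answer: 8

Derivation:
1538 in binary = 11000000010
popcount(1538) = number of 1-bits in 11000000010 = 3
A col c satisfies (1538 AND c) == c iff every set bit of c is also set in 1538; each of the 3 set bits of 1538 can independently be on or off in c.
count = 2^3 = 8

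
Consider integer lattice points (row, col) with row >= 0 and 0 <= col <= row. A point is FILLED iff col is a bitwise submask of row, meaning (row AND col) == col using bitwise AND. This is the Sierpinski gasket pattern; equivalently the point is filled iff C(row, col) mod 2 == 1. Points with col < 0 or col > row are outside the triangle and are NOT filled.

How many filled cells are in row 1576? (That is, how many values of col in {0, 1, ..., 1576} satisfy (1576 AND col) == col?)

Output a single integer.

Answer: 16

Derivation:
1576 in binary = 11000101000
popcount(1576) = number of 1-bits in 11000101000 = 4
A col c satisfies (1576 AND c) == c iff every set bit of c is also set in 1576; each of the 4 set bits of 1576 can independently be on or off in c.
count = 2^4 = 16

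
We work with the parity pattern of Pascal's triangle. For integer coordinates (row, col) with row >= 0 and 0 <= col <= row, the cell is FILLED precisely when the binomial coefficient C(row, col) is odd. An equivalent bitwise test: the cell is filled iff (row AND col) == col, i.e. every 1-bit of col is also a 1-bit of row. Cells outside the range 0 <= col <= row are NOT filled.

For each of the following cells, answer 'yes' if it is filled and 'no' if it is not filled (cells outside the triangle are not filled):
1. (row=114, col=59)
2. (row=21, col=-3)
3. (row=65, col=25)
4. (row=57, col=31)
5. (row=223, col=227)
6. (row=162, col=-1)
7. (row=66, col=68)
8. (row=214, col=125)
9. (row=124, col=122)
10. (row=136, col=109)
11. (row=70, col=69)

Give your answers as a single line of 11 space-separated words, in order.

(114,59): row=0b1110010, col=0b111011, row AND col = 0b110010 = 50; 50 != 59 -> empty
(21,-3): col outside [0, 21] -> not filled
(65,25): row=0b1000001, col=0b11001, row AND col = 0b1 = 1; 1 != 25 -> empty
(57,31): row=0b111001, col=0b11111, row AND col = 0b11001 = 25; 25 != 31 -> empty
(223,227): col outside [0, 223] -> not filled
(162,-1): col outside [0, 162] -> not filled
(66,68): col outside [0, 66] -> not filled
(214,125): row=0b11010110, col=0b1111101, row AND col = 0b1010100 = 84; 84 != 125 -> empty
(124,122): row=0b1111100, col=0b1111010, row AND col = 0b1111000 = 120; 120 != 122 -> empty
(136,109): row=0b10001000, col=0b1101101, row AND col = 0b1000 = 8; 8 != 109 -> empty
(70,69): row=0b1000110, col=0b1000101, row AND col = 0b1000100 = 68; 68 != 69 -> empty

Answer: no no no no no no no no no no no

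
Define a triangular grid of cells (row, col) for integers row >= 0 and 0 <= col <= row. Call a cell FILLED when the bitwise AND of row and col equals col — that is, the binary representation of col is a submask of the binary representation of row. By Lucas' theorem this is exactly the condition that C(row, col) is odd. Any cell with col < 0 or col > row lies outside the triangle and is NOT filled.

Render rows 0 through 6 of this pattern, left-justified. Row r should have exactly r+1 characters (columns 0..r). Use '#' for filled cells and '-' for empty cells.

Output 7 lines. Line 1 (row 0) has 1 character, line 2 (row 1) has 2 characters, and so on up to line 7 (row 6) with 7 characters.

Answer: #
##
#-#
####
#---#
##--##
#-#-#-#

Derivation:
r0=0: #
r1=1: ##
r2=10: #-#
r3=11: ####
r4=100: #---#
r5=101: ##--##
r6=110: #-#-#-#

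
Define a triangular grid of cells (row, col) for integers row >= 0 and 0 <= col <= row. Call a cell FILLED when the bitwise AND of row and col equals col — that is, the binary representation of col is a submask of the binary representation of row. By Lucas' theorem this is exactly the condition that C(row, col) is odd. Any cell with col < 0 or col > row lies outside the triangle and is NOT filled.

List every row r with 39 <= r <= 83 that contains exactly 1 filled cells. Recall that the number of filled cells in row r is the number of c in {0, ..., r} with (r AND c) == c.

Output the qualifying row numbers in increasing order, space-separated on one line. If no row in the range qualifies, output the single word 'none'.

Row r has 2^popcount(r) filled cells, so we need popcount(r) = log2(1) = 0.
Scan r = 39..83 and keep those with exactly 0 one-bits:
r=39=100111 popcount=4 -> skip
r=40=101000 popcount=2 -> skip
r=41=101001 popcount=3 -> skip
r=42=101010 popcount=3 -> skip
r=43=101011 popcount=4 -> skip
r=44=101100 popcount=3 -> skip
r=45=101101 popcount=4 -> skip
r=46=101110 popcount=4 -> skip
r=47=101111 popcount=5 -> skip
r=48=110000 popcount=2 -> skip
r=49=110001 popcount=3 -> skip
r=50=110010 popcount=3 -> skip
r=51=110011 popcount=4 -> skip
r=52=110100 popcount=3 -> skip
r=53=110101 popcount=4 -> skip
r=54=110110 popcount=4 -> skip
r=55=110111 popcount=5 -> skip
r=56=111000 popcount=3 -> skip
r=57=111001 popcount=4 -> skip
r=58=111010 popcount=4 -> skip
r=59=111011 popcount=5 -> skip
r=60=111100 popcount=4 -> skip
r=61=111101 popcount=5 -> skip
r=62=111110 popcount=5 -> skip
r=63=111111 popcount=6 -> skip
r=64=1000000 popcount=1 -> skip
r=65=1000001 popcount=2 -> skip
r=66=1000010 popcount=2 -> skip
r=67=1000011 popcount=3 -> skip
r=68=1000100 popcount=2 -> skip
r=69=1000101 popcount=3 -> skip
r=70=1000110 popcount=3 -> skip
r=71=1000111 popcount=4 -> skip
r=72=1001000 popcount=2 -> skip
r=73=1001001 popcount=3 -> skip
r=74=1001010 popcount=3 -> skip
r=75=1001011 popcount=4 -> skip
r=76=1001100 popcount=3 -> skip
r=77=1001101 popcount=4 -> skip
r=78=1001110 popcount=4 -> skip
r=79=1001111 popcount=5 -> skip
r=80=1010000 popcount=2 -> skip
r=81=1010001 popcount=3 -> skip
r=82=1010010 popcount=3 -> skip
r=83=1010011 popcount=4 -> skip
Kept rows: none

Answer: none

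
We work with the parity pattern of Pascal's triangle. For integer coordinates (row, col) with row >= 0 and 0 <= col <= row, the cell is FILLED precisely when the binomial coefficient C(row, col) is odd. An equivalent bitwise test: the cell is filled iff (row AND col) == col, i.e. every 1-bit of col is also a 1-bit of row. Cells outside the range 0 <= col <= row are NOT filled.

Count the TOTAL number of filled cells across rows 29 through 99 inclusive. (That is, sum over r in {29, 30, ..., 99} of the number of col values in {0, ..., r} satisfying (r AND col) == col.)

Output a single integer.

r29=11101 pc4: +16 =16
r30=11110 pc4: +16 =32
r31=11111 pc5: +32 =64
r32=100000 pc1: +2 =66
r33=100001 pc2: +4 =70
r34=100010 pc2: +4 =74
r35=100011 pc3: +8 =82
r36=100100 pc2: +4 =86
r37=100101 pc3: +8 =94
r38=100110 pc3: +8 =102
r39=100111 pc4: +16 =118
r40=101000 pc2: +4 =122
r41=101001 pc3: +8 =130
r42=101010 pc3: +8 =138
r43=101011 pc4: +16 =154
r44=101100 pc3: +8 =162
r45=101101 pc4: +16 =178
r46=101110 pc4: +16 =194
r47=101111 pc5: +32 =226
r48=110000 pc2: +4 =230
r49=110001 pc3: +8 =238
r50=110010 pc3: +8 =246
r51=110011 pc4: +16 =262
r52=110100 pc3: +8 =270
r53=110101 pc4: +16 =286
r54=110110 pc4: +16 =302
r55=110111 pc5: +32 =334
r56=111000 pc3: +8 =342
r57=111001 pc4: +16 =358
r58=111010 pc4: +16 =374
r59=111011 pc5: +32 =406
r60=111100 pc4: +16 =422
r61=111101 pc5: +32 =454
r62=111110 pc5: +32 =486
r63=111111 pc6: +64 =550
r64=1000000 pc1: +2 =552
r65=1000001 pc2: +4 =556
r66=1000010 pc2: +4 =560
r67=1000011 pc3: +8 =568
r68=1000100 pc2: +4 =572
r69=1000101 pc3: +8 =580
r70=1000110 pc3: +8 =588
r71=1000111 pc4: +16 =604
r72=1001000 pc2: +4 =608
r73=1001001 pc3: +8 =616
r74=1001010 pc3: +8 =624
r75=1001011 pc4: +16 =640
r76=1001100 pc3: +8 =648
r77=1001101 pc4: +16 =664
r78=1001110 pc4: +16 =680
r79=1001111 pc5: +32 =712
r80=1010000 pc2: +4 =716
r81=1010001 pc3: +8 =724
r82=1010010 pc3: +8 =732
r83=1010011 pc4: +16 =748
r84=1010100 pc3: +8 =756
r85=1010101 pc4: +16 =772
r86=1010110 pc4: +16 =788
r87=1010111 pc5: +32 =820
r88=1011000 pc3: +8 =828
r89=1011001 pc4: +16 =844
r90=1011010 pc4: +16 =860
r91=1011011 pc5: +32 =892
r92=1011100 pc4: +16 =908
r93=1011101 pc5: +32 =940
r94=1011110 pc5: +32 =972
r95=1011111 pc6: +64 =1036
r96=1100000 pc2: +4 =1040
r97=1100001 pc3: +8 =1048
r98=1100010 pc3: +8 =1056
r99=1100011 pc4: +16 =1072

Answer: 1072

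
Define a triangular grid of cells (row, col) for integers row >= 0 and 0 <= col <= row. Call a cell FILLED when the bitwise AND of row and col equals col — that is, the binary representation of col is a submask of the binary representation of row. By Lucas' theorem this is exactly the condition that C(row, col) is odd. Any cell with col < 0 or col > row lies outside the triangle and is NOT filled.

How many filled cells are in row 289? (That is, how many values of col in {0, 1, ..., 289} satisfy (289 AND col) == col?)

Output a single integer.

Answer: 8

Derivation:
289 in binary = 100100001
popcount(289) = number of 1-bits in 100100001 = 3
A col c satisfies (289 AND c) == c iff every set bit of c is also set in 289; each of the 3 set bits of 289 can independently be on or off in c.
count = 2^3 = 8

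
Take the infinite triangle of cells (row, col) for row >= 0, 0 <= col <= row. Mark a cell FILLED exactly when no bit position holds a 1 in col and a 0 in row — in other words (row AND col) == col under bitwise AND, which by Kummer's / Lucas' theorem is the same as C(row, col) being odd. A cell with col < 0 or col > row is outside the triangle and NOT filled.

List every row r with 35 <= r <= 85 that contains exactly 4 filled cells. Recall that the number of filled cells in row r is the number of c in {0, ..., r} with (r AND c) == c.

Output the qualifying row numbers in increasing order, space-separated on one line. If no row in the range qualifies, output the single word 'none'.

Answer: 36 40 48 65 66 68 72 80

Derivation:
Row r has 2^popcount(r) filled cells, so we need popcount(r) = log2(4) = 2.
Scan r = 35..85 and keep those with exactly 2 one-bits:
r=35=100011 popcount=3 -> skip
r=36=100100 popcount=2 -> KEEP
r=37=100101 popcount=3 -> skip
r=38=100110 popcount=3 -> skip
r=39=100111 popcount=4 -> skip
r=40=101000 popcount=2 -> KEEP
r=41=101001 popcount=3 -> skip
r=42=101010 popcount=3 -> skip
r=43=101011 popcount=4 -> skip
r=44=101100 popcount=3 -> skip
r=45=101101 popcount=4 -> skip
r=46=101110 popcount=4 -> skip
r=47=101111 popcount=5 -> skip
r=48=110000 popcount=2 -> KEEP
r=49=110001 popcount=3 -> skip
r=50=110010 popcount=3 -> skip
r=51=110011 popcount=4 -> skip
r=52=110100 popcount=3 -> skip
r=53=110101 popcount=4 -> skip
r=54=110110 popcount=4 -> skip
r=55=110111 popcount=5 -> skip
r=56=111000 popcount=3 -> skip
r=57=111001 popcount=4 -> skip
r=58=111010 popcount=4 -> skip
r=59=111011 popcount=5 -> skip
r=60=111100 popcount=4 -> skip
r=61=111101 popcount=5 -> skip
r=62=111110 popcount=5 -> skip
r=63=111111 popcount=6 -> skip
r=64=1000000 popcount=1 -> skip
r=65=1000001 popcount=2 -> KEEP
r=66=1000010 popcount=2 -> KEEP
r=67=1000011 popcount=3 -> skip
r=68=1000100 popcount=2 -> KEEP
r=69=1000101 popcount=3 -> skip
r=70=1000110 popcount=3 -> skip
r=71=1000111 popcount=4 -> skip
r=72=1001000 popcount=2 -> KEEP
r=73=1001001 popcount=3 -> skip
r=74=1001010 popcount=3 -> skip
r=75=1001011 popcount=4 -> skip
r=76=1001100 popcount=3 -> skip
r=77=1001101 popcount=4 -> skip
r=78=1001110 popcount=4 -> skip
r=79=1001111 popcount=5 -> skip
r=80=1010000 popcount=2 -> KEEP
r=81=1010001 popcount=3 -> skip
r=82=1010010 popcount=3 -> skip
r=83=1010011 popcount=4 -> skip
r=84=1010100 popcount=3 -> skip
r=85=1010101 popcount=4 -> skip
Kept rows: 36 40 48 65 66 68 72 80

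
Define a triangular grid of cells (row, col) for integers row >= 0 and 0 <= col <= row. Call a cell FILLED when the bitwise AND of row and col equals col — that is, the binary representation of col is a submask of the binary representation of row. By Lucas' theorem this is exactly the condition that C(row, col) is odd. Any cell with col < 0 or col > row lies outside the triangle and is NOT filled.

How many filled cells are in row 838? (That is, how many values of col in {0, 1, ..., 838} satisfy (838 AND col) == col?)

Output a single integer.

838 in binary = 1101000110
popcount(838) = number of 1-bits in 1101000110 = 5
A col c satisfies (838 AND c) == c iff every set bit of c is also set in 838; each of the 5 set bits of 838 can independently be on or off in c.
count = 2^5 = 32

Answer: 32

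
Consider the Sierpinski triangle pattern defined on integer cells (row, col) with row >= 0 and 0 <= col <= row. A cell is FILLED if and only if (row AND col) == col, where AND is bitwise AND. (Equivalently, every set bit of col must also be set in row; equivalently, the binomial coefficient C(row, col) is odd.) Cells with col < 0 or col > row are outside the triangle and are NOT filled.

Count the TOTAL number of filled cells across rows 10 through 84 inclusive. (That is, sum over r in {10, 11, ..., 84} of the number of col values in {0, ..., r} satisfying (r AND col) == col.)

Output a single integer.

Answer: 902

Derivation:
r10=1010 pc2: +4 =4
r11=1011 pc3: +8 =12
r12=1100 pc2: +4 =16
r13=1101 pc3: +8 =24
r14=1110 pc3: +8 =32
r15=1111 pc4: +16 =48
r16=10000 pc1: +2 =50
r17=10001 pc2: +4 =54
r18=10010 pc2: +4 =58
r19=10011 pc3: +8 =66
r20=10100 pc2: +4 =70
r21=10101 pc3: +8 =78
r22=10110 pc3: +8 =86
r23=10111 pc4: +16 =102
r24=11000 pc2: +4 =106
r25=11001 pc3: +8 =114
r26=11010 pc3: +8 =122
r27=11011 pc4: +16 =138
r28=11100 pc3: +8 =146
r29=11101 pc4: +16 =162
r30=11110 pc4: +16 =178
r31=11111 pc5: +32 =210
r32=100000 pc1: +2 =212
r33=100001 pc2: +4 =216
r34=100010 pc2: +4 =220
r35=100011 pc3: +8 =228
r36=100100 pc2: +4 =232
r37=100101 pc3: +8 =240
r38=100110 pc3: +8 =248
r39=100111 pc4: +16 =264
r40=101000 pc2: +4 =268
r41=101001 pc3: +8 =276
r42=101010 pc3: +8 =284
r43=101011 pc4: +16 =300
r44=101100 pc3: +8 =308
r45=101101 pc4: +16 =324
r46=101110 pc4: +16 =340
r47=101111 pc5: +32 =372
r48=110000 pc2: +4 =376
r49=110001 pc3: +8 =384
r50=110010 pc3: +8 =392
r51=110011 pc4: +16 =408
r52=110100 pc3: +8 =416
r53=110101 pc4: +16 =432
r54=110110 pc4: +16 =448
r55=110111 pc5: +32 =480
r56=111000 pc3: +8 =488
r57=111001 pc4: +16 =504
r58=111010 pc4: +16 =520
r59=111011 pc5: +32 =552
r60=111100 pc4: +16 =568
r61=111101 pc5: +32 =600
r62=111110 pc5: +32 =632
r63=111111 pc6: +64 =696
r64=1000000 pc1: +2 =698
r65=1000001 pc2: +4 =702
r66=1000010 pc2: +4 =706
r67=1000011 pc3: +8 =714
r68=1000100 pc2: +4 =718
r69=1000101 pc3: +8 =726
r70=1000110 pc3: +8 =734
r71=1000111 pc4: +16 =750
r72=1001000 pc2: +4 =754
r73=1001001 pc3: +8 =762
r74=1001010 pc3: +8 =770
r75=1001011 pc4: +16 =786
r76=1001100 pc3: +8 =794
r77=1001101 pc4: +16 =810
r78=1001110 pc4: +16 =826
r79=1001111 pc5: +32 =858
r80=1010000 pc2: +4 =862
r81=1010001 pc3: +8 =870
r82=1010010 pc3: +8 =878
r83=1010011 pc4: +16 =894
r84=1010100 pc3: +8 =902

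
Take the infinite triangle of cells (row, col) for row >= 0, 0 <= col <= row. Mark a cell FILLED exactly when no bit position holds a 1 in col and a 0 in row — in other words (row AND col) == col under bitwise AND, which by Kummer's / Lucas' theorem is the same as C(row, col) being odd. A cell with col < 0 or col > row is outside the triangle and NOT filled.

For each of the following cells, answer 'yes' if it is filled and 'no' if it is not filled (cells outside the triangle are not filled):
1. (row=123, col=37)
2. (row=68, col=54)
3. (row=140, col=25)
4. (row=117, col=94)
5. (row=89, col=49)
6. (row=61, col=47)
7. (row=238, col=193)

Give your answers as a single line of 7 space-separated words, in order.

(123,37): row=0b1111011, col=0b100101, row AND col = 0b100001 = 33; 33 != 37 -> empty
(68,54): row=0b1000100, col=0b110110, row AND col = 0b100 = 4; 4 != 54 -> empty
(140,25): row=0b10001100, col=0b11001, row AND col = 0b1000 = 8; 8 != 25 -> empty
(117,94): row=0b1110101, col=0b1011110, row AND col = 0b1010100 = 84; 84 != 94 -> empty
(89,49): row=0b1011001, col=0b110001, row AND col = 0b10001 = 17; 17 != 49 -> empty
(61,47): row=0b111101, col=0b101111, row AND col = 0b101101 = 45; 45 != 47 -> empty
(238,193): row=0b11101110, col=0b11000001, row AND col = 0b11000000 = 192; 192 != 193 -> empty

Answer: no no no no no no no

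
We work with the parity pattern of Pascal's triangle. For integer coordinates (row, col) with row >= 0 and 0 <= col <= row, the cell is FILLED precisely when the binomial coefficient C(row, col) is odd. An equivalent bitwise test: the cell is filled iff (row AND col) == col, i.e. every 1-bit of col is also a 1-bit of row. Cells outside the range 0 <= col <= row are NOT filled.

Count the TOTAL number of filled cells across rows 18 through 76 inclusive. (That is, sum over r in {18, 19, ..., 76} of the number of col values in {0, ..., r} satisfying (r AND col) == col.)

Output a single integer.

r18=10010 pc2: +4 =4
r19=10011 pc3: +8 =12
r20=10100 pc2: +4 =16
r21=10101 pc3: +8 =24
r22=10110 pc3: +8 =32
r23=10111 pc4: +16 =48
r24=11000 pc2: +4 =52
r25=11001 pc3: +8 =60
r26=11010 pc3: +8 =68
r27=11011 pc4: +16 =84
r28=11100 pc3: +8 =92
r29=11101 pc4: +16 =108
r30=11110 pc4: +16 =124
r31=11111 pc5: +32 =156
r32=100000 pc1: +2 =158
r33=100001 pc2: +4 =162
r34=100010 pc2: +4 =166
r35=100011 pc3: +8 =174
r36=100100 pc2: +4 =178
r37=100101 pc3: +8 =186
r38=100110 pc3: +8 =194
r39=100111 pc4: +16 =210
r40=101000 pc2: +4 =214
r41=101001 pc3: +8 =222
r42=101010 pc3: +8 =230
r43=101011 pc4: +16 =246
r44=101100 pc3: +8 =254
r45=101101 pc4: +16 =270
r46=101110 pc4: +16 =286
r47=101111 pc5: +32 =318
r48=110000 pc2: +4 =322
r49=110001 pc3: +8 =330
r50=110010 pc3: +8 =338
r51=110011 pc4: +16 =354
r52=110100 pc3: +8 =362
r53=110101 pc4: +16 =378
r54=110110 pc4: +16 =394
r55=110111 pc5: +32 =426
r56=111000 pc3: +8 =434
r57=111001 pc4: +16 =450
r58=111010 pc4: +16 =466
r59=111011 pc5: +32 =498
r60=111100 pc4: +16 =514
r61=111101 pc5: +32 =546
r62=111110 pc5: +32 =578
r63=111111 pc6: +64 =642
r64=1000000 pc1: +2 =644
r65=1000001 pc2: +4 =648
r66=1000010 pc2: +4 =652
r67=1000011 pc3: +8 =660
r68=1000100 pc2: +4 =664
r69=1000101 pc3: +8 =672
r70=1000110 pc3: +8 =680
r71=1000111 pc4: +16 =696
r72=1001000 pc2: +4 =700
r73=1001001 pc3: +8 =708
r74=1001010 pc3: +8 =716
r75=1001011 pc4: +16 =732
r76=1001100 pc3: +8 =740

Answer: 740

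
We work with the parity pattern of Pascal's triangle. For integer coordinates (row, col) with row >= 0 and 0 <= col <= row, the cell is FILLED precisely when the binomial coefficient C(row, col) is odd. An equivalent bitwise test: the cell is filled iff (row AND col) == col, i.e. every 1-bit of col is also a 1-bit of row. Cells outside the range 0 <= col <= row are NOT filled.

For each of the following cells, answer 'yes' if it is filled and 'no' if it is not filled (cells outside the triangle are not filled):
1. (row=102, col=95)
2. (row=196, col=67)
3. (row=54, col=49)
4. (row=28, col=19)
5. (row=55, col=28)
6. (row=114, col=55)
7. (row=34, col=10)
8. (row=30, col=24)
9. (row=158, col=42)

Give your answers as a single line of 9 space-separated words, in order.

(102,95): row=0b1100110, col=0b1011111, row AND col = 0b1000110 = 70; 70 != 95 -> empty
(196,67): row=0b11000100, col=0b1000011, row AND col = 0b1000000 = 64; 64 != 67 -> empty
(54,49): row=0b110110, col=0b110001, row AND col = 0b110000 = 48; 48 != 49 -> empty
(28,19): row=0b11100, col=0b10011, row AND col = 0b10000 = 16; 16 != 19 -> empty
(55,28): row=0b110111, col=0b11100, row AND col = 0b10100 = 20; 20 != 28 -> empty
(114,55): row=0b1110010, col=0b110111, row AND col = 0b110010 = 50; 50 != 55 -> empty
(34,10): row=0b100010, col=0b1010, row AND col = 0b10 = 2; 2 != 10 -> empty
(30,24): row=0b11110, col=0b11000, row AND col = 0b11000 = 24; 24 == 24 -> filled
(158,42): row=0b10011110, col=0b101010, row AND col = 0b1010 = 10; 10 != 42 -> empty

Answer: no no no no no no no yes no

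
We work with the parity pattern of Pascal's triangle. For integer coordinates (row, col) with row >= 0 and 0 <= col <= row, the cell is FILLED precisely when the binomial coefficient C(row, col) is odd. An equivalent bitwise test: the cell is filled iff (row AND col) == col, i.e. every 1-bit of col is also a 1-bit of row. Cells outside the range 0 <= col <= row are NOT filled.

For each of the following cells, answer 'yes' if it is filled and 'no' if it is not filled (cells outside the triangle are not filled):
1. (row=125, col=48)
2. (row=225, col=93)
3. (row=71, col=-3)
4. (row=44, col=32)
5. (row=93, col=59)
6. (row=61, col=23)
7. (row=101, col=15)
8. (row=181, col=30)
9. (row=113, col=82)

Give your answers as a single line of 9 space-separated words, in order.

Answer: yes no no yes no no no no no

Derivation:
(125,48): row=0b1111101, col=0b110000, row AND col = 0b110000 = 48; 48 == 48 -> filled
(225,93): row=0b11100001, col=0b1011101, row AND col = 0b1000001 = 65; 65 != 93 -> empty
(71,-3): col outside [0, 71] -> not filled
(44,32): row=0b101100, col=0b100000, row AND col = 0b100000 = 32; 32 == 32 -> filled
(93,59): row=0b1011101, col=0b111011, row AND col = 0b11001 = 25; 25 != 59 -> empty
(61,23): row=0b111101, col=0b10111, row AND col = 0b10101 = 21; 21 != 23 -> empty
(101,15): row=0b1100101, col=0b1111, row AND col = 0b101 = 5; 5 != 15 -> empty
(181,30): row=0b10110101, col=0b11110, row AND col = 0b10100 = 20; 20 != 30 -> empty
(113,82): row=0b1110001, col=0b1010010, row AND col = 0b1010000 = 80; 80 != 82 -> empty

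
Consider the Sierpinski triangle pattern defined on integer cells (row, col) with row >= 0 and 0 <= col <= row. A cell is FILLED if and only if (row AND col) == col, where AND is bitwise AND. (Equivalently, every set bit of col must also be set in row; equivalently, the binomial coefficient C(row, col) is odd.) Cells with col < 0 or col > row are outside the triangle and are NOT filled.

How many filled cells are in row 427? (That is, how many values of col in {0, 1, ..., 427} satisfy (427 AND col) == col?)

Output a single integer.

427 in binary = 110101011
popcount(427) = number of 1-bits in 110101011 = 6
A col c satisfies (427 AND c) == c iff every set bit of c is also set in 427; each of the 6 set bits of 427 can independently be on or off in c.
count = 2^6 = 64

Answer: 64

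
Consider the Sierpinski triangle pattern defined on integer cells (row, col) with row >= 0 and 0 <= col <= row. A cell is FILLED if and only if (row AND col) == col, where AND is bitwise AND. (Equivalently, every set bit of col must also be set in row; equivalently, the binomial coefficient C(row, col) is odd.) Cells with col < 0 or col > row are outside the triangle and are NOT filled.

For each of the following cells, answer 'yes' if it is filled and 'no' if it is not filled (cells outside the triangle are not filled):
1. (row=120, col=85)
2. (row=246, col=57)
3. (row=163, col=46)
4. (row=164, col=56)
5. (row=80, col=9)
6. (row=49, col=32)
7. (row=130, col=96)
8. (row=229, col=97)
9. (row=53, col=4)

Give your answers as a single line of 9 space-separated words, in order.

(120,85): row=0b1111000, col=0b1010101, row AND col = 0b1010000 = 80; 80 != 85 -> empty
(246,57): row=0b11110110, col=0b111001, row AND col = 0b110000 = 48; 48 != 57 -> empty
(163,46): row=0b10100011, col=0b101110, row AND col = 0b100010 = 34; 34 != 46 -> empty
(164,56): row=0b10100100, col=0b111000, row AND col = 0b100000 = 32; 32 != 56 -> empty
(80,9): row=0b1010000, col=0b1001, row AND col = 0b0 = 0; 0 != 9 -> empty
(49,32): row=0b110001, col=0b100000, row AND col = 0b100000 = 32; 32 == 32 -> filled
(130,96): row=0b10000010, col=0b1100000, row AND col = 0b0 = 0; 0 != 96 -> empty
(229,97): row=0b11100101, col=0b1100001, row AND col = 0b1100001 = 97; 97 == 97 -> filled
(53,4): row=0b110101, col=0b100, row AND col = 0b100 = 4; 4 == 4 -> filled

Answer: no no no no no yes no yes yes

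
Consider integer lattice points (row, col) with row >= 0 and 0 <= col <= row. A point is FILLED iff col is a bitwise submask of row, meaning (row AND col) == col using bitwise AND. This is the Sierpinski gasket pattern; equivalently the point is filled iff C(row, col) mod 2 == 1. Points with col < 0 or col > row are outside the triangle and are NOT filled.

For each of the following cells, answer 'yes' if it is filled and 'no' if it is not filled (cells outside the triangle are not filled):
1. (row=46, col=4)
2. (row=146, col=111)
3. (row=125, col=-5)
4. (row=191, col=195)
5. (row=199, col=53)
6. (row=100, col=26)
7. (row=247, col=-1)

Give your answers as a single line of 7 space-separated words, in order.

Answer: yes no no no no no no

Derivation:
(46,4): row=0b101110, col=0b100, row AND col = 0b100 = 4; 4 == 4 -> filled
(146,111): row=0b10010010, col=0b1101111, row AND col = 0b10 = 2; 2 != 111 -> empty
(125,-5): col outside [0, 125] -> not filled
(191,195): col outside [0, 191] -> not filled
(199,53): row=0b11000111, col=0b110101, row AND col = 0b101 = 5; 5 != 53 -> empty
(100,26): row=0b1100100, col=0b11010, row AND col = 0b0 = 0; 0 != 26 -> empty
(247,-1): col outside [0, 247] -> not filled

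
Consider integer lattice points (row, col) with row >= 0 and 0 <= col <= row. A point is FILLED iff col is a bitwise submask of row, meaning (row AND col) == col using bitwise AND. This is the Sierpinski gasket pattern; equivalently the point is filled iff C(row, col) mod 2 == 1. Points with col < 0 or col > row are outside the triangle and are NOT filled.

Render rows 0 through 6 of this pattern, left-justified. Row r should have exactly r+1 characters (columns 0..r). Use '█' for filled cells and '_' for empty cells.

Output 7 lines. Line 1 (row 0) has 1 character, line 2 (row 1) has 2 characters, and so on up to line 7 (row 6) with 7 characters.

r0=0: █
r1=1: ██
r2=10: █_█
r3=11: ████
r4=100: █___█
r5=101: ██__██
r6=110: █_█_█_█

Answer: █
██
█_█
████
█___█
██__██
█_█_█_█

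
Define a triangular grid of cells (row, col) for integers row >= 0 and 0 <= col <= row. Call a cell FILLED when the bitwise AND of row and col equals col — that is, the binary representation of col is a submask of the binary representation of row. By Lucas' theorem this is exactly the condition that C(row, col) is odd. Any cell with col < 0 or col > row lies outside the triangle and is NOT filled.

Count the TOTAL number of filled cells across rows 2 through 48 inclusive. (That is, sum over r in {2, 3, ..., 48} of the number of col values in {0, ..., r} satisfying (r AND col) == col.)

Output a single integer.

r2=10 pc1: +2 =2
r3=11 pc2: +4 =6
r4=100 pc1: +2 =8
r5=101 pc2: +4 =12
r6=110 pc2: +4 =16
r7=111 pc3: +8 =24
r8=1000 pc1: +2 =26
r9=1001 pc2: +4 =30
r10=1010 pc2: +4 =34
r11=1011 pc3: +8 =42
r12=1100 pc2: +4 =46
r13=1101 pc3: +8 =54
r14=1110 pc3: +8 =62
r15=1111 pc4: +16 =78
r16=10000 pc1: +2 =80
r17=10001 pc2: +4 =84
r18=10010 pc2: +4 =88
r19=10011 pc3: +8 =96
r20=10100 pc2: +4 =100
r21=10101 pc3: +8 =108
r22=10110 pc3: +8 =116
r23=10111 pc4: +16 =132
r24=11000 pc2: +4 =136
r25=11001 pc3: +8 =144
r26=11010 pc3: +8 =152
r27=11011 pc4: +16 =168
r28=11100 pc3: +8 =176
r29=11101 pc4: +16 =192
r30=11110 pc4: +16 =208
r31=11111 pc5: +32 =240
r32=100000 pc1: +2 =242
r33=100001 pc2: +4 =246
r34=100010 pc2: +4 =250
r35=100011 pc3: +8 =258
r36=100100 pc2: +4 =262
r37=100101 pc3: +8 =270
r38=100110 pc3: +8 =278
r39=100111 pc4: +16 =294
r40=101000 pc2: +4 =298
r41=101001 pc3: +8 =306
r42=101010 pc3: +8 =314
r43=101011 pc4: +16 =330
r44=101100 pc3: +8 =338
r45=101101 pc4: +16 =354
r46=101110 pc4: +16 =370
r47=101111 pc5: +32 =402
r48=110000 pc2: +4 =406

Answer: 406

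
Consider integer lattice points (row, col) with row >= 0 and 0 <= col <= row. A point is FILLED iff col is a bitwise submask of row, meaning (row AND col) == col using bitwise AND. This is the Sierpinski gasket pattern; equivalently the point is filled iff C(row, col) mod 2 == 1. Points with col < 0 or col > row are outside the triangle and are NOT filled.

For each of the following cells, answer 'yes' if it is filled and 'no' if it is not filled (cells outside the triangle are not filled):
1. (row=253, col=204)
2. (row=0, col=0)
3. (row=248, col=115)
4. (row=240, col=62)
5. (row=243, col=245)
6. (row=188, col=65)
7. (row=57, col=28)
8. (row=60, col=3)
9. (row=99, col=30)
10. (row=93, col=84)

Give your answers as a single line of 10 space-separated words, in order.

(253,204): row=0b11111101, col=0b11001100, row AND col = 0b11001100 = 204; 204 == 204 -> filled
(0,0): row=0b0, col=0b0, row AND col = 0b0 = 0; 0 == 0 -> filled
(248,115): row=0b11111000, col=0b1110011, row AND col = 0b1110000 = 112; 112 != 115 -> empty
(240,62): row=0b11110000, col=0b111110, row AND col = 0b110000 = 48; 48 != 62 -> empty
(243,245): col outside [0, 243] -> not filled
(188,65): row=0b10111100, col=0b1000001, row AND col = 0b0 = 0; 0 != 65 -> empty
(57,28): row=0b111001, col=0b11100, row AND col = 0b11000 = 24; 24 != 28 -> empty
(60,3): row=0b111100, col=0b11, row AND col = 0b0 = 0; 0 != 3 -> empty
(99,30): row=0b1100011, col=0b11110, row AND col = 0b10 = 2; 2 != 30 -> empty
(93,84): row=0b1011101, col=0b1010100, row AND col = 0b1010100 = 84; 84 == 84 -> filled

Answer: yes yes no no no no no no no yes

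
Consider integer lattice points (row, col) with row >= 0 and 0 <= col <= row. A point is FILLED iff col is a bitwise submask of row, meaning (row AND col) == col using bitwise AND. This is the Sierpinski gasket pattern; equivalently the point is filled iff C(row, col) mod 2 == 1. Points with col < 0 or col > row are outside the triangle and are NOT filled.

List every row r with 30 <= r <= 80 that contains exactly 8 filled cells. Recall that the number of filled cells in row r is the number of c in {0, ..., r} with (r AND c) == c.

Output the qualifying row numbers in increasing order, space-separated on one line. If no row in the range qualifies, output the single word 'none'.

Answer: 35 37 38 41 42 44 49 50 52 56 67 69 70 73 74 76

Derivation:
Row r has 2^popcount(r) filled cells, so we need popcount(r) = log2(8) = 3.
Scan r = 30..80 and keep those with exactly 3 one-bits:
r=30=11110 popcount=4 -> skip
r=31=11111 popcount=5 -> skip
r=32=100000 popcount=1 -> skip
r=33=100001 popcount=2 -> skip
r=34=100010 popcount=2 -> skip
r=35=100011 popcount=3 -> KEEP
r=36=100100 popcount=2 -> skip
r=37=100101 popcount=3 -> KEEP
r=38=100110 popcount=3 -> KEEP
r=39=100111 popcount=4 -> skip
r=40=101000 popcount=2 -> skip
r=41=101001 popcount=3 -> KEEP
r=42=101010 popcount=3 -> KEEP
r=43=101011 popcount=4 -> skip
r=44=101100 popcount=3 -> KEEP
r=45=101101 popcount=4 -> skip
r=46=101110 popcount=4 -> skip
r=47=101111 popcount=5 -> skip
r=48=110000 popcount=2 -> skip
r=49=110001 popcount=3 -> KEEP
r=50=110010 popcount=3 -> KEEP
r=51=110011 popcount=4 -> skip
r=52=110100 popcount=3 -> KEEP
r=53=110101 popcount=4 -> skip
r=54=110110 popcount=4 -> skip
r=55=110111 popcount=5 -> skip
r=56=111000 popcount=3 -> KEEP
r=57=111001 popcount=4 -> skip
r=58=111010 popcount=4 -> skip
r=59=111011 popcount=5 -> skip
r=60=111100 popcount=4 -> skip
r=61=111101 popcount=5 -> skip
r=62=111110 popcount=5 -> skip
r=63=111111 popcount=6 -> skip
r=64=1000000 popcount=1 -> skip
r=65=1000001 popcount=2 -> skip
r=66=1000010 popcount=2 -> skip
r=67=1000011 popcount=3 -> KEEP
r=68=1000100 popcount=2 -> skip
r=69=1000101 popcount=3 -> KEEP
r=70=1000110 popcount=3 -> KEEP
r=71=1000111 popcount=4 -> skip
r=72=1001000 popcount=2 -> skip
r=73=1001001 popcount=3 -> KEEP
r=74=1001010 popcount=3 -> KEEP
r=75=1001011 popcount=4 -> skip
r=76=1001100 popcount=3 -> KEEP
r=77=1001101 popcount=4 -> skip
r=78=1001110 popcount=4 -> skip
r=79=1001111 popcount=5 -> skip
r=80=1010000 popcount=2 -> skip
Kept rows: 35 37 38 41 42 44 49 50 52 56 67 69 70 73 74 76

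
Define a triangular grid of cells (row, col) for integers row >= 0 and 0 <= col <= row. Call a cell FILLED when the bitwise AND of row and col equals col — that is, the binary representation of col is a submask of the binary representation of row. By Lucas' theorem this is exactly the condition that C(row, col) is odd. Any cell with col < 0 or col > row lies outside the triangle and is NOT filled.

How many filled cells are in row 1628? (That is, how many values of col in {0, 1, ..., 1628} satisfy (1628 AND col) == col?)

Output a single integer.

Answer: 64

Derivation:
1628 in binary = 11001011100
popcount(1628) = number of 1-bits in 11001011100 = 6
A col c satisfies (1628 AND c) == c iff every set bit of c is also set in 1628; each of the 6 set bits of 1628 can independently be on or off in c.
count = 2^6 = 64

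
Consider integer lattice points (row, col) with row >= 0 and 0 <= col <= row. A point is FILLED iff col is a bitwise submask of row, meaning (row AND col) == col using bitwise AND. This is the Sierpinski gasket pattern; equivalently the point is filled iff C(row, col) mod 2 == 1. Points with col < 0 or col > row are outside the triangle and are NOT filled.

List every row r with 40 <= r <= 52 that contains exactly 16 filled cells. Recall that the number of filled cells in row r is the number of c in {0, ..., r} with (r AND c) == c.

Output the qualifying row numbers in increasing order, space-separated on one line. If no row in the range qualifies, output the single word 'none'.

Answer: 43 45 46 51

Derivation:
Row r has 2^popcount(r) filled cells, so we need popcount(r) = log2(16) = 4.
Scan r = 40..52 and keep those with exactly 4 one-bits:
r=40=101000 popcount=2 -> skip
r=41=101001 popcount=3 -> skip
r=42=101010 popcount=3 -> skip
r=43=101011 popcount=4 -> KEEP
r=44=101100 popcount=3 -> skip
r=45=101101 popcount=4 -> KEEP
r=46=101110 popcount=4 -> KEEP
r=47=101111 popcount=5 -> skip
r=48=110000 popcount=2 -> skip
r=49=110001 popcount=3 -> skip
r=50=110010 popcount=3 -> skip
r=51=110011 popcount=4 -> KEEP
r=52=110100 popcount=3 -> skip
Kept rows: 43 45 46 51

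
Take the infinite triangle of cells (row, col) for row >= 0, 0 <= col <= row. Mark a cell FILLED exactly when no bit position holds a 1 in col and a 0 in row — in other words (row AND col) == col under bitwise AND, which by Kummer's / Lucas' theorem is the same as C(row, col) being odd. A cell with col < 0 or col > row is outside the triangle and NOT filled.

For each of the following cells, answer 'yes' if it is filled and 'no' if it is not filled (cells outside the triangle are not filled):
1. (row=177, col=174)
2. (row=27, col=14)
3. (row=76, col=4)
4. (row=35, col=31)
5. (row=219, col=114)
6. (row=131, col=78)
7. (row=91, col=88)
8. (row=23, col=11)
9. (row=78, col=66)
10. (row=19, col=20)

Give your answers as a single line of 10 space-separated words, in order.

Answer: no no yes no no no yes no yes no

Derivation:
(177,174): row=0b10110001, col=0b10101110, row AND col = 0b10100000 = 160; 160 != 174 -> empty
(27,14): row=0b11011, col=0b1110, row AND col = 0b1010 = 10; 10 != 14 -> empty
(76,4): row=0b1001100, col=0b100, row AND col = 0b100 = 4; 4 == 4 -> filled
(35,31): row=0b100011, col=0b11111, row AND col = 0b11 = 3; 3 != 31 -> empty
(219,114): row=0b11011011, col=0b1110010, row AND col = 0b1010010 = 82; 82 != 114 -> empty
(131,78): row=0b10000011, col=0b1001110, row AND col = 0b10 = 2; 2 != 78 -> empty
(91,88): row=0b1011011, col=0b1011000, row AND col = 0b1011000 = 88; 88 == 88 -> filled
(23,11): row=0b10111, col=0b1011, row AND col = 0b11 = 3; 3 != 11 -> empty
(78,66): row=0b1001110, col=0b1000010, row AND col = 0b1000010 = 66; 66 == 66 -> filled
(19,20): col outside [0, 19] -> not filled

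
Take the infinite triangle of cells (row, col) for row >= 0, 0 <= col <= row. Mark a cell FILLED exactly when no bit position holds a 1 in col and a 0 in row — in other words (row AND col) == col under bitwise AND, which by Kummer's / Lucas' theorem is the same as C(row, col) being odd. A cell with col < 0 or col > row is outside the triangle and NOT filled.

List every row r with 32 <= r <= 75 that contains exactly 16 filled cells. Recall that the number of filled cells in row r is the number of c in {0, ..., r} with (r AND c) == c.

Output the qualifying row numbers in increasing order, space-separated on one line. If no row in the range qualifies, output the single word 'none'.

Answer: 39 43 45 46 51 53 54 57 58 60 71 75

Derivation:
Row r has 2^popcount(r) filled cells, so we need popcount(r) = log2(16) = 4.
Scan r = 32..75 and keep those with exactly 4 one-bits:
r=32=100000 popcount=1 -> skip
r=33=100001 popcount=2 -> skip
r=34=100010 popcount=2 -> skip
r=35=100011 popcount=3 -> skip
r=36=100100 popcount=2 -> skip
r=37=100101 popcount=3 -> skip
r=38=100110 popcount=3 -> skip
r=39=100111 popcount=4 -> KEEP
r=40=101000 popcount=2 -> skip
r=41=101001 popcount=3 -> skip
r=42=101010 popcount=3 -> skip
r=43=101011 popcount=4 -> KEEP
r=44=101100 popcount=3 -> skip
r=45=101101 popcount=4 -> KEEP
r=46=101110 popcount=4 -> KEEP
r=47=101111 popcount=5 -> skip
r=48=110000 popcount=2 -> skip
r=49=110001 popcount=3 -> skip
r=50=110010 popcount=3 -> skip
r=51=110011 popcount=4 -> KEEP
r=52=110100 popcount=3 -> skip
r=53=110101 popcount=4 -> KEEP
r=54=110110 popcount=4 -> KEEP
r=55=110111 popcount=5 -> skip
r=56=111000 popcount=3 -> skip
r=57=111001 popcount=4 -> KEEP
r=58=111010 popcount=4 -> KEEP
r=59=111011 popcount=5 -> skip
r=60=111100 popcount=4 -> KEEP
r=61=111101 popcount=5 -> skip
r=62=111110 popcount=5 -> skip
r=63=111111 popcount=6 -> skip
r=64=1000000 popcount=1 -> skip
r=65=1000001 popcount=2 -> skip
r=66=1000010 popcount=2 -> skip
r=67=1000011 popcount=3 -> skip
r=68=1000100 popcount=2 -> skip
r=69=1000101 popcount=3 -> skip
r=70=1000110 popcount=3 -> skip
r=71=1000111 popcount=4 -> KEEP
r=72=1001000 popcount=2 -> skip
r=73=1001001 popcount=3 -> skip
r=74=1001010 popcount=3 -> skip
r=75=1001011 popcount=4 -> KEEP
Kept rows: 39 43 45 46 51 53 54 57 58 60 71 75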